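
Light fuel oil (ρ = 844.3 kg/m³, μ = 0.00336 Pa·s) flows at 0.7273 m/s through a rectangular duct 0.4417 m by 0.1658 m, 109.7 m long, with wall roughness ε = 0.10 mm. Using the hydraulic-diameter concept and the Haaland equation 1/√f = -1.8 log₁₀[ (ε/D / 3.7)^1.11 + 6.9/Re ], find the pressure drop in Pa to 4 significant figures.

Hydraulic diameter D_h = 4A/P = 4·(0.4417·0.1658)/(2·(0.4417+0.1658)) = 0.2929/1.215 = 0.2411 m.
Re = ρVD_h/μ = 844.3·0.7273·0.2411/0.00336 = 4.406e+04.
ε/D_h = 0.0001/0.2411 = 0.000415; Haaland gives 1/√f = -1.8 log₁₀[4.12e-05+0.000157] = 6.667, so f = 0.0225.
ΔP = f(L/D_h)(ρV²/2) = 0.0225·109.7/0.2411·223.3 = 2286 Pa.

ΔP ≈ 2286 Pa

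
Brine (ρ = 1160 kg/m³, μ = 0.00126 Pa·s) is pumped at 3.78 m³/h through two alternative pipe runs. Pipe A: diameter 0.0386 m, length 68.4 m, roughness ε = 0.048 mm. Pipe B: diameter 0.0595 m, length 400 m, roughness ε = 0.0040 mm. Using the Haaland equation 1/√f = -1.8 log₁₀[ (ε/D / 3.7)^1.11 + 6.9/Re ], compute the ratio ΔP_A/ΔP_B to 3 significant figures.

ΔP_A/ΔP_B ≈ 1.51

Pipe A: V = Q/A = 0.00105/0.00117 = 0.8973 m/s; Re = 3.189e+04; ε/D = 0.00124; Haaland → f = 0.02595; ΔP_A = f(L/D)(ρV²/2) = 2.147e+04 Pa.
Pipe B: V = Q/A = 0.00105/0.002781 = 0.3776 m/s; Re = 2.069e+04; ε/D = 6.72e-05; Haaland → f = 0.02564; ΔP_B = f(L/D)(ρV²/2) = 1.425e+04 Pa.
ΔP_A/ΔP_B = 2.147e+04/1.425e+04 = 1.51.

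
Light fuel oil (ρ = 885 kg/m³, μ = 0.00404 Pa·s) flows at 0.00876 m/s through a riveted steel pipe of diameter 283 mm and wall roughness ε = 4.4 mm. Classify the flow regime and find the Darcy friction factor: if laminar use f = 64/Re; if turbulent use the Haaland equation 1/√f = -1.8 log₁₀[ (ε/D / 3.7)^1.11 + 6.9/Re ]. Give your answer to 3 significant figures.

f ≈ 0.118

Re = ρVD/μ = 885·0.00876·0.283/0.00404 = 543.1.
Re < 2300 → laminar, so f = 64/Re = 0.1178 (roughness is irrelevant in laminar flow).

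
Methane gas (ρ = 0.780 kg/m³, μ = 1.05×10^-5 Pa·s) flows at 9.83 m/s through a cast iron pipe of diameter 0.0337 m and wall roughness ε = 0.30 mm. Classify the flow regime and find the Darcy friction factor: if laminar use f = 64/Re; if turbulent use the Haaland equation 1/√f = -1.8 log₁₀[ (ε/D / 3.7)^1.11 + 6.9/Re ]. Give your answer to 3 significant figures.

f ≈ 0.0389

Re = ρVD/μ = 0.78·9.83·0.0337/1.05e-05 = 2.461e+04.
Re > 4000 → turbulent. ε/D = 0.0003/0.0337 = 0.0089; Haaland: 1/√f = -1.8 log₁₀[0.00124 + 0.00028] = 5.073, so f = 0.03886.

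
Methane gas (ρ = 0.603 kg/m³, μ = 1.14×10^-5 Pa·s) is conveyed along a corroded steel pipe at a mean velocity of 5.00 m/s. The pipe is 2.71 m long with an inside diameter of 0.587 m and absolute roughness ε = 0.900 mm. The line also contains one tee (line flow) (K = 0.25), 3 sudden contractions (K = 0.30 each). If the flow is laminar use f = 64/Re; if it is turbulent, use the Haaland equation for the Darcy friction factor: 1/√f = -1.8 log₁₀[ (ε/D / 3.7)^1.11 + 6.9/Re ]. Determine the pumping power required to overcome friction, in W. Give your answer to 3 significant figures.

Reynolds number Re = ρVD/μ = 0.603 · 5 · 0.587 / 1.14e-05 = 1.552e+05.
Re > 4000 → turbulent. Relative roughness ε/D = 0.0009/0.587 = 0.00153. Haaland: 1/√f = -1.8 log₁₀[(0.00153/3.7)^1.11 + 6.9/1.552e+05] = -1.8 log₁₀[0.000176 + 4.44e-05] = 6.582, so f = 0.02308.
Total minor-loss coefficient ΣK = 1·0.25 + 3·0.3 = 1.15.
ΔP = [f·L/D + ΣK]·(ρV²/2) = [0.02308·2.71/0.587 + 1.15]·(0.603·5²/2) = [0.1066 + 1.15]·7.537 = 9.471 Pa.
Q = V·A = 5·0.2706 = 1.353 m³/s.
Pumping power P = QΔP = 1.353·9.471 = 12.82 W = 12.8 W.

P ≈ 12.8 W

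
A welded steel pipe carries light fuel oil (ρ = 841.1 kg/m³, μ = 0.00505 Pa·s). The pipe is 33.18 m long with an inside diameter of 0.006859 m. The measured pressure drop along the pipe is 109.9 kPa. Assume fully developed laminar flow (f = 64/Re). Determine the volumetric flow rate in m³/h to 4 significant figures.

Q ≈ 0.1283 m³/h

For laminar flow, f = 64/Re with Re = ρVD/μ, so Darcy-Weisbach reduces to ΔP = 32μLV/D². Solving for V: V = ΔP·D²/(32μL) = 1.099e+05·(0.006859)²/(32·0.00505·33.18) = 0.9643 m/s.
Check: Re = ρVD/μ = 841.1·0.9643·0.006859/0.00505 = 1102 < 2300, so the laminar assumption holds.
Q = V·A = 0.9643·(π/4·0.006859²) = 3.563e-05 m³/s = 0.1283 m³/h.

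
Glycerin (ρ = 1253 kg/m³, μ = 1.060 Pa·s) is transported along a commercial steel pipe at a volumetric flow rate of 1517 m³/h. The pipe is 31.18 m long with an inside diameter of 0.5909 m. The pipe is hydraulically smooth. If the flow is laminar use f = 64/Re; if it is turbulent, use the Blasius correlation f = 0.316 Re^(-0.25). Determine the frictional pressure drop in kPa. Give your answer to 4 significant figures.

ΔP ≈ 4.654 kPa

Q = 1517 m³/h = 1517/3600 = 0.4214 m³/s.
Cross-sectional area A = πD²/4 = π(0.5909)²/4 = 0.2742 m²; mean velocity V = Q/A = 0.4214/0.2742 = 1.537 m/s.
Reynolds number Re = ρVD/μ = 1253 · 1.537 · 0.5909 / 1.06 = 1073.
Re < 2300 → laminar flow, so f = 64/Re = 64/1073 = 0.05963 (the turbulent correlation is not needed).
Darcy-Weisbach: ΔP = f(L/D)(ρV²/2) = 0.05963·(31.18/0.5909)·(1253·1.537²/2) = 0.05963·52.77·1479 = 4654 Pa.
ΔP = 4654 Pa = 4.654 kPa.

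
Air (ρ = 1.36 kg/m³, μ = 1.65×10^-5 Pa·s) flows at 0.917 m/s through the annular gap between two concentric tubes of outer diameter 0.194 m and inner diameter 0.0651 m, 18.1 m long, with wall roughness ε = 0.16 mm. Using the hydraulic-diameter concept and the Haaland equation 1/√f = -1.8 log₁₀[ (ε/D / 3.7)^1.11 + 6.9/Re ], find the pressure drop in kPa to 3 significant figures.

Hydraulic diameter D_h = 4A/P = D_o - D_i = 0.194 - 0.0651 = 0.1289 m.
Re = ρVD_h/μ = 1.36·0.917·0.1289/1.65e-05 = 9743.
ε/D_h = 0.00016/0.1289 = 0.00124; Haaland gives 1/√f = -1.8 log₁₀[0.000139+0.000708] = 5.529, so f = 0.03271.
ΔP = f(L/D_h)(ρV²/2) = 0.03271·18.1/0.1289·0.5718 = 2.626 Pa.
ΔP = 0.00263 kPa.

ΔP ≈ 0.00263 kPa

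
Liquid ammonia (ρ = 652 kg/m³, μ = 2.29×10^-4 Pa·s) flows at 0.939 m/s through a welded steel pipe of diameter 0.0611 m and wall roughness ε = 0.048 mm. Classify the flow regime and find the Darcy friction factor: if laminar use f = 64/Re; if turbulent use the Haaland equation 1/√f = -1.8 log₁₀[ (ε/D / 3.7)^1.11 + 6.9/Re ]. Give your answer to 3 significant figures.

f ≈ 0.0203

Re = ρVD/μ = 652·0.939·0.0611/0.000229 = 1.633e+05.
Re > 4000 → turbulent. ε/D = 4.8e-05/0.0611 = 0.000786; Haaland: 1/√f = -1.8 log₁₀[8.37e-05 + 4.22e-05] = 7.019, so f = 0.0203.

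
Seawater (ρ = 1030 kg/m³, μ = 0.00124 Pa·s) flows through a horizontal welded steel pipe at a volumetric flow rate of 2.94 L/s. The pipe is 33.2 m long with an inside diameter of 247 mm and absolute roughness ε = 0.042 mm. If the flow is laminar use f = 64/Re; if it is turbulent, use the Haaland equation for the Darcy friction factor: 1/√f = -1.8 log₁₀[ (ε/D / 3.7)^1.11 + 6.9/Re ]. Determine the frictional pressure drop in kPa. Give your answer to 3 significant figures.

Q = 2.94 L/s = 2.94/1000 = 0.00294 m³/s.
Cross-sectional area A = πD²/4 = π(0.247)²/4 = 0.04792 m²; mean velocity V = Q/A = 0.00294/0.04792 = 0.06136 m/s.
Reynolds number Re = ρVD/μ = 1030 · 0.06136 · 0.247 / 0.00124 = 1.259e+04.
Re > 4000 → turbulent. Relative roughness ε/D = 4.2e-05/0.247 = 0.00017. Haaland: 1/√f = -1.8 log₁₀[(0.00017/3.7)^1.11 + 6.9/1.259e+04] = -1.8 log₁₀[1.53e-05 + 0.000548] = 5.848, so f = 0.02924.
Darcy-Weisbach: ΔP = f(L/D)(ρV²/2) = 0.02924·(33.2/0.247)·(1030·0.06136²/2) = 0.02924·134.4·1.939 = 7.619 Pa.
ΔP = 7.619 Pa = 0.00762 kPa.

ΔP ≈ 0.00762 kPa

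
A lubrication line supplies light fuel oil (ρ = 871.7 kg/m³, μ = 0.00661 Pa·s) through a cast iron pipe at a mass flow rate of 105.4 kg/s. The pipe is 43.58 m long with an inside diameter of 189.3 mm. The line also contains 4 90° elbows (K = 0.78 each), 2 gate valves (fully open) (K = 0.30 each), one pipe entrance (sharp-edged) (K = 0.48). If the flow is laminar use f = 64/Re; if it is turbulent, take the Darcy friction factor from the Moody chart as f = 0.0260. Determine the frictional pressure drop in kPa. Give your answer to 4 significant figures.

ΔP ≈ 81.94 kPa

A = πD²/4 = π(0.1893)²/4 = 0.02814 m²; mean velocity V = ṁ/(ρA) = 105.4/(871.7 · 0.02814) = 4.296 m/s.
Reynolds number Re = ρVD/μ = 871.7 · 4.296 · 0.1893 / 0.00661 = 1.073e+05.
Re > 4000 → turbulent; use the Moody-chart value f = 0.0260.
Total minor-loss coefficient ΣK = 4·0.78 + 2·0.3 + 1·0.48 = 4.2.
ΔP = [f·L/D + ΣK]·(ρV²/2) = [0.026·43.58/0.1893 + 4.2]·(871.7·4.296²/2) = [5.986 + 4.2]·8045 = 8.194e+04 Pa.
ΔP = 8.194e+04 Pa = 81.94 kPa.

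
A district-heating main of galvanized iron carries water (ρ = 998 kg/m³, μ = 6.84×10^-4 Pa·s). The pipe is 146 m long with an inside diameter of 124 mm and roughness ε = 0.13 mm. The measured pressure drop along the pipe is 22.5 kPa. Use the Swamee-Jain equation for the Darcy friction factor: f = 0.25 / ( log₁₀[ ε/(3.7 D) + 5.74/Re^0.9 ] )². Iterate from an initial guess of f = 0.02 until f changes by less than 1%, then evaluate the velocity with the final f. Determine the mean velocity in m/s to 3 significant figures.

V ≈ 1.35 m/s

Rearranging Darcy-Weisbach: V = √(2·ΔP·D/(f·L·ρ)). With ε/D = 0.00013/0.124 = 0.00105, iterate starting from f = 0.02:
  f = 0.02 → V = √(2·2.25e+04·0.124/(0.02·146·998)) = 1.384 m/s; Re = ρVD/μ = 2.504e+05; f → 0.02112
  f = 0.02112 → V = 1.346 m/s; Re = 2.436e+05; f → 0.02115
Converged (Δf/f < 1%). With the final f = 0.02115: V = √(2·2.25e+04·0.124/(0.02115·146·998)) = 1.346 m/s.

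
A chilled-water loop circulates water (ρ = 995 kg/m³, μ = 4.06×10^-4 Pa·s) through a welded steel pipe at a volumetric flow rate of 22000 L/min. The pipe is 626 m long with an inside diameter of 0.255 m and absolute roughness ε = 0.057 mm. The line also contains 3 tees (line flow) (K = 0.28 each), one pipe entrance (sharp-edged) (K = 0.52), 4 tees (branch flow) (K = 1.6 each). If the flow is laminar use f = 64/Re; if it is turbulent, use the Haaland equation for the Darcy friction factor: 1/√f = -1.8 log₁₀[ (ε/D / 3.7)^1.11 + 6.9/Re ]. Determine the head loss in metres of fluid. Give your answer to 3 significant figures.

h_f ≈ 112 m

Q = 22000 L/min = 22000/60000 = 0.3667 m³/s.
Cross-sectional area A = πD²/4 = π(0.255)²/4 = 0.05107 m²; mean velocity V = Q/A = 0.3667/0.05107 = 7.18 m/s.
Reynolds number Re = ρVD/μ = 995 · 7.18 · 0.255 / 0.000406 = 4.487e+06.
Re > 4000 → turbulent. Relative roughness ε/D = 5.7e-05/0.255 = 0.000224. Haaland: 1/√f = -1.8 log₁₀[(0.000224/3.7)^1.11 + 6.9/4.487e+06] = -1.8 log₁₀[2.08e-05 + 1.54e-06] = 8.373, so f = 0.01426.
Total minor-loss coefficient ΣK = 3·0.28 + 1·0.52 + 4·1.6 = 7.76.
ΔP = [f·L/D + ΣK]·(ρV²/2) = [0.01426·626/0.255 + 7.76]·(995·7.18²/2) = [35.01 + 7.76]·2.564e+04 = 1.097e+06 Pa.
Head loss h_f = ΔP/(ρg) = 1.097e+06/(995·9.81) = 112 m.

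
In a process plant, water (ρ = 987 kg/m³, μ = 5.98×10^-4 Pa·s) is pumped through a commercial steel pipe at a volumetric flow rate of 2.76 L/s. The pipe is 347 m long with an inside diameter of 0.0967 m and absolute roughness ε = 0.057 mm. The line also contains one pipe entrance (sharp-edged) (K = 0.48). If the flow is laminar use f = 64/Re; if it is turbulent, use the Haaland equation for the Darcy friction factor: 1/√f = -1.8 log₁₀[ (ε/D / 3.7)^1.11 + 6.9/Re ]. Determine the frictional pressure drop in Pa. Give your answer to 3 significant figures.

ΔP ≈ 5510 Pa

Q = 2.76 L/s = 2.76/1000 = 0.00276 m³/s.
Cross-sectional area A = πD²/4 = π(0.0967)²/4 = 0.007344 m²; mean velocity V = Q/A = 0.00276/0.007344 = 0.3758 m/s.
Reynolds number Re = ρVD/μ = 987 · 0.3758 · 0.0967 / 0.000598 = 5.998e+04.
Re > 4000 → turbulent. Relative roughness ε/D = 5.7e-05/0.0967 = 0.000589. Haaland: 1/√f = -1.8 log₁₀[(0.000589/3.7)^1.11 + 6.9/5.998e+04] = -1.8 log₁₀[6.09e-05 + 0.000115] = 6.758, so f = 0.02189.
Total minor-loss coefficient ΣK = 1·0.48 = 0.48.
ΔP = [f·L/D + ΣK]·(ρV²/2) = [0.02189·347/0.0967 + 0.48]·(987·0.3758²/2) = [78.56 + 0.48]·69.7 = 5509 Pa.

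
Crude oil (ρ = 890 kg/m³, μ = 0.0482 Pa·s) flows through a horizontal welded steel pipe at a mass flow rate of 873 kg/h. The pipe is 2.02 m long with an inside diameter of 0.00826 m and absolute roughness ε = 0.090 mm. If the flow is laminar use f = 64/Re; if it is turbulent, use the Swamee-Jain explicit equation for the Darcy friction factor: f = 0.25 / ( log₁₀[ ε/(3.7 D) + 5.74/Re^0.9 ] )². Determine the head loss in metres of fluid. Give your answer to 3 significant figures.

ṁ = 873 kg/h = 873/3600 = 0.2425 kg/s.
A = πD²/4 = π(0.00826)²/4 = 5.359e-05 m²; mean velocity V = ṁ/(ρA) = 0.2425/(890 · 5.359e-05) = 5.085 m/s.
Reynolds number Re = ρVD/μ = 890 · 5.085 · 0.00826 / 0.0482 = 775.5.
Re < 2300 → laminar flow, so f = 64/Re = 64/775.5 = 0.08252 (the turbulent correlation is not needed).
Darcy-Weisbach: ΔP = f(L/D)(ρV²/2) = 0.08252·(2.02/0.00826)·(890·5.085²/2) = 0.08252·244.6·1.151e+04 = 2.322e+05 Pa.
Head loss h_f = ΔP/(ρg) = 2.322e+05/(890·9.81) = 26.6 m.

h_f ≈ 26.6 m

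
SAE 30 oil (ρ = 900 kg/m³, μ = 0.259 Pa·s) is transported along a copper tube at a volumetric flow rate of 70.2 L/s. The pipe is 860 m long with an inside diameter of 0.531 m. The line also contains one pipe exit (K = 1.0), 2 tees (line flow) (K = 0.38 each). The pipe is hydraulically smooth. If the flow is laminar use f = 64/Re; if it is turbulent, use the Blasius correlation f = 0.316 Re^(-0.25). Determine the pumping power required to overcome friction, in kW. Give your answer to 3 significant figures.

Q = 70.2 L/s = 70.2/1000 = 0.0702 m³/s.
Cross-sectional area A = πD²/4 = π(0.531)²/4 = 0.2215 m²; mean velocity V = Q/A = 0.0702/0.2215 = 0.317 m/s.
Reynolds number Re = ρVD/μ = 900 · 0.317 · 0.531 / 0.259 = 584.9.
Re < 2300 → laminar flow, so f = 64/Re = 64/584.9 = 0.1094 (the turbulent correlation is not needed).
Total minor-loss coefficient ΣK = 1·1 + 2·0.38 = 1.76.
ΔP = [f·L/D + ΣK]·(ρV²/2) = [0.1094·860/0.531 + 1.76]·(900·0.317²/2) = [177.2 + 1.76]·45.22 = 8093 Pa.
Pumping power P = QΔP = 0.0702·8093 = 568.1 W = 0.568 kW.

P ≈ 0.568 kW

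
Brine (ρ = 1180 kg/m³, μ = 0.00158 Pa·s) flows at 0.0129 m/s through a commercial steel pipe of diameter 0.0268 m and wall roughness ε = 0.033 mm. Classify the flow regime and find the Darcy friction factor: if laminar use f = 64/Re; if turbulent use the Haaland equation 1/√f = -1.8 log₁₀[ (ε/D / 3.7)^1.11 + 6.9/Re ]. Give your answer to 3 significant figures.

Re = ρVD/μ = 1180·0.0129·0.0268/0.00158 = 258.2.
Re < 2300 → laminar, so f = 64/Re = 0.2479 (roughness is irrelevant in laminar flow).

f ≈ 0.248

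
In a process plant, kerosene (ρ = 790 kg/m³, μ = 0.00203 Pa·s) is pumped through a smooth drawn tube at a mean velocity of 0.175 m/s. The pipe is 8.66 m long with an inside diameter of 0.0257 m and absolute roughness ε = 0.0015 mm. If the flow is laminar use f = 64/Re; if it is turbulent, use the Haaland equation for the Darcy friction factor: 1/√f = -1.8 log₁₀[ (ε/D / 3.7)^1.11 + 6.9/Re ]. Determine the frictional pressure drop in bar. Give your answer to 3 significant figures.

Reynolds number Re = ρVD/μ = 790 · 0.175 · 0.0257 / 0.00203 = 1750.
Re < 2300 → laminar flow, so f = 64/Re = 64/1750 = 0.03657 (the turbulent correlation is not needed).
Darcy-Weisbach: ΔP = f(L/D)(ρV²/2) = 0.03657·(8.66/0.0257)·(790·0.175²/2) = 0.03657·337·12.1 = 149.1 Pa.
ΔP = 149.1 Pa = 0.00149 bar.

ΔP ≈ 0.00149 bar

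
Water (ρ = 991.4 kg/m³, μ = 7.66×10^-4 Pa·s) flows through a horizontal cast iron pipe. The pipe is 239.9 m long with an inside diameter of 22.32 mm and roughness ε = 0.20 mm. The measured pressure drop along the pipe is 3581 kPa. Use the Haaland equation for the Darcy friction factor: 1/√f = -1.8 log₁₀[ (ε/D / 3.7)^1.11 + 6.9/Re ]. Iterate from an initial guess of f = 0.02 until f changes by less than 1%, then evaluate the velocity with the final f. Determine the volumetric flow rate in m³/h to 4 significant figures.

Rearranging Darcy-Weisbach: V = √(2·ΔP·D/(f·L·ρ)). With ε/D = 0.0002/0.02232 = 0.00896, iterate starting from f = 0.02:
  f = 0.02 → V = √(2·3.581e+06·0.02232/(0.02·239.9·991.4)) = 5.797 m/s; Re = ρVD/μ = 1.675e+05; f → 0.03697
  f = 0.03697 → V = 4.264 m/s; Re = 1.232e+05; f → 0.03709
Converged (Δf/f < 1%). With the final f = 0.03709: V = √(2·3.581e+06·0.02232/(0.03709·239.9·991.4)) = 4.257 m/s.
Q = V·A = 4.257·(π/4·0.02232²) = 0.001666 m³/s = 5.996 m³/h.

Q ≈ 5.996 m³/h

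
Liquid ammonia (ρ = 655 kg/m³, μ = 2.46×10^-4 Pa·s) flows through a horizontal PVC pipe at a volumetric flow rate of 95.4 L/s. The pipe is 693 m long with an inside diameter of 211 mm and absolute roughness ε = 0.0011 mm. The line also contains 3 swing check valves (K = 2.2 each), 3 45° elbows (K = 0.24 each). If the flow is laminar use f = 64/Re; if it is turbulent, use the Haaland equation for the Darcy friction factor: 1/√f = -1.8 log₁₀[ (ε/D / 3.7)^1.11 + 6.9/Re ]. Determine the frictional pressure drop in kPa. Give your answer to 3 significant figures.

ΔP ≈ 105 kPa

Q = 95.4 L/s = 95.4/1000 = 0.0954 m³/s.
Cross-sectional area A = πD²/4 = π(0.211)²/4 = 0.03497 m²; mean velocity V = Q/A = 0.0954/0.03497 = 2.728 m/s.
Reynolds number Re = ρVD/μ = 655 · 2.728 · 0.211 / 0.000246 = 1.533e+06.
Re > 4000 → turbulent. Relative roughness ε/D = 1.1e-06/0.211 = 5.21e-06. Haaland: 1/√f = -1.8 log₁₀[(5.21e-06/3.7)^1.11 + 6.9/1.533e+06] = -1.8 log₁₀[3.2e-07 + 4.5e-06] = 9.57, so f = 0.01092.
Total minor-loss coefficient ΣK = 3·2.2 + 3·0.24 = 7.32.
ΔP = [f·L/D + ΣK]·(ρV²/2) = [0.01092·693/0.211 + 7.32]·(655·2.728²/2) = [35.86 + 7.32]·2438 = 1.053e+05 Pa.
ΔP = 1.053e+05 Pa = 105 kPa.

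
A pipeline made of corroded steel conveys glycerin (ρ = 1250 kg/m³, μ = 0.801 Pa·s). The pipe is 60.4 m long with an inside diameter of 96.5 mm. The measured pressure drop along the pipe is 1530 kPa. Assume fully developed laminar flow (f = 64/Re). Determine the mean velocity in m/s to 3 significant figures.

V ≈ 9.20 m/s

For laminar flow, f = 64/Re with Re = ρVD/μ, so Darcy-Weisbach reduces to ΔP = 32μLV/D². Solving for V: V = ΔP·D²/(32μL) = 1.53e+06·(0.0965)²/(32·0.801·60.4) = 9.203 m/s.
Check: Re = ρVD/μ = 1250·9.203·0.0965/0.801 = 1386 < 2300, so the laminar assumption holds.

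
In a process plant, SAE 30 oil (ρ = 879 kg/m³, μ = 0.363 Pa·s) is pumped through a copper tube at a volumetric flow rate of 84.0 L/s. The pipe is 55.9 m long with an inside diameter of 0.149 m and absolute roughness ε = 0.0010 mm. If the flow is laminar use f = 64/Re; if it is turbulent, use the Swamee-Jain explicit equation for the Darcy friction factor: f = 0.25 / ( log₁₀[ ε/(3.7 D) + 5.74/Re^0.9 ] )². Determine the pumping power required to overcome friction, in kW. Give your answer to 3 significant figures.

Q = 84.0 L/s = 84.0/1000 = 0.084 m³/s.
Cross-sectional area A = πD²/4 = π(0.149)²/4 = 0.01744 m²; mean velocity V = Q/A = 0.084/0.01744 = 4.817 m/s.
Reynolds number Re = ρVD/μ = 879 · 4.817 · 0.149 / 0.363 = 1738.
Re < 2300 → laminar flow, so f = 64/Re = 64/1738 = 0.03682 (the turbulent correlation is not needed).
Darcy-Weisbach: ΔP = f(L/D)(ρV²/2) = 0.03682·(55.9/0.149)·(879·4.817²/2) = 0.03682·375.2·1.02e+04 = 1.409e+05 Pa.
Pumping power P = QΔP = 0.084·1.409e+05 = 11840 W = 11.8 kW.

P ≈ 11.8 kW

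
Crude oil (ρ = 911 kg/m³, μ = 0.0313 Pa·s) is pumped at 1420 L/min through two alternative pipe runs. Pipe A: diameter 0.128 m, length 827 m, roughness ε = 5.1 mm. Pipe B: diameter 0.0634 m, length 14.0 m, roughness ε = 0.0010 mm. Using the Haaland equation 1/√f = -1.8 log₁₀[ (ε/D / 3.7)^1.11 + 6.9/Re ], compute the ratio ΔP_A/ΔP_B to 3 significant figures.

ΔP_A/ΔP_B ≈ 4.26

Pipe A: V = Q/A = 0.02367/0.01287 = 1.839 m/s; Re = 6852; ε/D = 0.0398; Haaland → f = 0.06854; ΔP_A = f(L/D)(ρV²/2) = 6.823e+05 Pa.
Pipe B: V = Q/A = 0.02367/0.003157 = 7.497 m/s; Re = 1.383e+04; ε/D = 1.58e-05; Haaland → f = 0.02832; ΔP_B = f(L/D)(ρV²/2) = 1.601e+05 Pa.
ΔP_A/ΔP_B = 6.823e+05/1.601e+05 = 4.26.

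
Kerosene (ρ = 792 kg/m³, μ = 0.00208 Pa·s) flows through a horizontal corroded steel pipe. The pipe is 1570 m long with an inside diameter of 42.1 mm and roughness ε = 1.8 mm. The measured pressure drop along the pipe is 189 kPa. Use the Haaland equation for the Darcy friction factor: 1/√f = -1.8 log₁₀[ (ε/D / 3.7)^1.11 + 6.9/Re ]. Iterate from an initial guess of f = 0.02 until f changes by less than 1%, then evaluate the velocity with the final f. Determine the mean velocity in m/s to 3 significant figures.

Rearranging Darcy-Weisbach: V = √(2·ΔP·D/(f·L·ρ)). With ε/D = 0.0018/0.0421 = 0.0428, iterate starting from f = 0.02:
  f = 0.02 → V = √(2·1.89e+05·0.0421/(0.02·1570·792)) = 0.7999 m/s; Re = ρVD/μ = 1.282e+04; f → 0.06877
  f = 0.06877 → V = 0.4314 m/s; Re = 6915; f → 0.07046
  f = 0.07046 → V = 0.4262 m/s; Re = 6832; f → 0.0705
Converged (Δf/f < 1%). With the final f = 0.0705: V = √(2·1.89e+05·0.0421/(0.0705·1570·792)) = 0.4261 m/s.

V ≈ 0.426 m/s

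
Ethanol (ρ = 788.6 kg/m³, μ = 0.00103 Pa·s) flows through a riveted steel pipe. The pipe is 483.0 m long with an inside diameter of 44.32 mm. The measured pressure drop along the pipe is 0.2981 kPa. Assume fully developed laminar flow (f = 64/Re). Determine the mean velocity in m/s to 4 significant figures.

V ≈ 0.03678 m/s

For laminar flow, f = 64/Re with Re = ρVD/μ, so Darcy-Weisbach reduces to ΔP = 32μLV/D². Solving for V: V = ΔP·D²/(32μL) = 298.1·(0.04432)²/(32·0.00103·483) = 0.03678 m/s.
Check: Re = ρVD/μ = 788.6·0.03678·0.04432/0.00103 = 1248 < 2300, so the laminar assumption holds.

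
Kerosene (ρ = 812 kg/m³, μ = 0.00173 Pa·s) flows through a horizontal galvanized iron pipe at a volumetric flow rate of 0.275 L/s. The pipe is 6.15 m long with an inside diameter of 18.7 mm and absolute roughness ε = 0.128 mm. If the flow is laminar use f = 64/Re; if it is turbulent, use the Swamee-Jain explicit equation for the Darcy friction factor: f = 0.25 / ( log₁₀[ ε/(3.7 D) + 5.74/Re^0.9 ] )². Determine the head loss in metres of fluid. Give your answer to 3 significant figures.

h_f ≈ 0.694 m

Q = 0.275 L/s = 0.275/1000 = 0.000275 m³/s.
Cross-sectional area A = πD²/4 = π(0.0187)²/4 = 0.0002746 m²; mean velocity V = Q/A = 0.000275/0.0002746 = 1.001 m/s.
Reynolds number Re = ρVD/μ = 812 · 1.001 · 0.0187 / 0.00173 = 8788.
Re > 4000 → turbulent. Relative roughness ε/D = 0.000128/0.0187 = 0.00684. Swamee-Jain: f = 0.25/(log₁₀[0.00684/3.7 + 5.74/8788^0.9])² = 0.25/(log₁₀[0.00185 + 0.00162])² = 0.25/(-2.46)² = 0.04132.
Darcy-Weisbach: ΔP = f(L/D)(ρV²/2) = 0.04132·(6.15/0.0187)·(812·1.001²/2) = 0.04132·328.9·407 = 5532 Pa.
Head loss h_f = ΔP/(ρg) = 5532/(812·9.81) = 0.694 m.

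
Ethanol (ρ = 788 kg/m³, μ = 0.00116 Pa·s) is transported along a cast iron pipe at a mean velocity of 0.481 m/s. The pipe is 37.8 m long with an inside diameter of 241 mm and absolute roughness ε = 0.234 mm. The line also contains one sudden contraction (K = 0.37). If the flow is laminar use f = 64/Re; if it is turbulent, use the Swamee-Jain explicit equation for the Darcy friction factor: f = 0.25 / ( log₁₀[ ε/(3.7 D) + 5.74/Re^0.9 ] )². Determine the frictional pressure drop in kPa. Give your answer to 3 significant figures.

ΔP ≈ 0.360 kPa

Reynolds number Re = ρVD/μ = 788 · 0.481 · 0.241 / 0.00116 = 7.875e+04.
Re > 4000 → turbulent. Relative roughness ε/D = 0.000234/0.241 = 0.000971. Swamee-Jain: f = 0.25/(log₁₀[0.000971/3.7 + 5.74/7.875e+04^0.9])² = 0.25/(log₁₀[0.000262 + 0.000225])² = 0.25/(-3.312)² = 0.02279.
Total minor-loss coefficient ΣK = 1·0.37 = 0.37.
ΔP = [f·L/D + ΣK]·(ρV²/2) = [0.02279·37.8/0.241 + 0.37]·(788·0.481²/2) = [3.575 + 0.37]·91.16 = 359.6 Pa.
ΔP = 359.6 Pa = 0.360 kPa.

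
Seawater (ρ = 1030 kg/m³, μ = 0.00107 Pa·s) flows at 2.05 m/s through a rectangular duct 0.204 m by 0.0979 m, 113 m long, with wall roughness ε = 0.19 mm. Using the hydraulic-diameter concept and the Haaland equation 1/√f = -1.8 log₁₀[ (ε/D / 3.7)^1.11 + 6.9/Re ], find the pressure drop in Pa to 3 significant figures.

Hydraulic diameter D_h = 4A/P = 4·(0.204·0.0979)/(2·(0.204+0.0979)) = 0.07989/0.6038 = 0.1323 m.
Re = ρVD_h/μ = 1030·2.05·0.1323/0.00107 = 2.611e+05.
ε/D_h = 0.00019/0.1323 = 0.00144; Haaland gives 1/√f = -1.8 log₁₀[0.000164+2.64e-05] = 6.698, so f = 0.02229.
ΔP = f(L/D_h)(ρV²/2) = 0.02229·113/0.1323·2164 = 4.12e+04 Pa.

ΔP ≈ 41200 Pa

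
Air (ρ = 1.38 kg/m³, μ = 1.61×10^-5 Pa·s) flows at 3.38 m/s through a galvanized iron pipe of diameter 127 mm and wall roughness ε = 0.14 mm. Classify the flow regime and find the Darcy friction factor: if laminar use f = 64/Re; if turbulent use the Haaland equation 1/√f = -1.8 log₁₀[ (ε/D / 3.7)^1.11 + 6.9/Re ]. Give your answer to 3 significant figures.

f ≈ 0.0251

Re = ρVD/μ = 1.38·3.38·0.127/1.61e-05 = 3.679e+04.
Re > 4000 → turbulent. ε/D = 0.00014/0.127 = 0.0011; Haaland: 1/√f = -1.8 log₁₀[0.000122 + 0.000188] = 6.317, so f = 0.02506.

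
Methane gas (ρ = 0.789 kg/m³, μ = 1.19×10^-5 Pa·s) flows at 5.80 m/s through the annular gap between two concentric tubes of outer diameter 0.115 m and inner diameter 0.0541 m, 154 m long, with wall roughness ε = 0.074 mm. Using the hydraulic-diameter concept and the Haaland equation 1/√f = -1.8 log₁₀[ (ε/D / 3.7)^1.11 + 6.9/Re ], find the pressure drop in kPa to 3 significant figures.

ΔP ≈ 0.914 kPa

Hydraulic diameter D_h = 4A/P = D_o - D_i = 0.115 - 0.0541 = 0.0609 m.
Re = ρVD_h/μ = 0.789·5.8·0.0609/1.19e-05 = 2.342e+04.
ε/D_h = 7.4e-05/0.0609 = 0.00122; Haaland gives 1/√f = -1.8 log₁₀[0.000136+0.000295] = 6.059, so f = 0.02724.
ΔP = f(L/D_h)(ρV²/2) = 0.02724·154/0.0609·13.27 = 914.2 Pa.
ΔP = 0.914 kPa.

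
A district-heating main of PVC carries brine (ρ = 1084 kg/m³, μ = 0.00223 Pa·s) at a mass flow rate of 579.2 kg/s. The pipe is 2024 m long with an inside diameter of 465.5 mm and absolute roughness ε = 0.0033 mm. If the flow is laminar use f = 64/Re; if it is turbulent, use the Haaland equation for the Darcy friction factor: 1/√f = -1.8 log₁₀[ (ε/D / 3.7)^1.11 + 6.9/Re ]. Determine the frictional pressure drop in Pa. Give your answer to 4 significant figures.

A = πD²/4 = π(0.4655)²/4 = 0.1702 m²; mean velocity V = ṁ/(ρA) = 579.2/(1084 · 0.1702) = 3.14 m/s.
Reynolds number Re = ρVD/μ = 1084 · 3.14 · 0.4655 / 0.00223 = 7.104e+05.
Re > 4000 → turbulent. Relative roughness ε/D = 3.3e-06/0.4655 = 7.09e-06. Haaland: 1/√f = -1.8 log₁₀[(7.09e-06/3.7)^1.11 + 6.9/7.104e+05] = -1.8 log₁₀[4.5e-07 + 9.71e-06] = 8.987, so f = 0.01238.
Darcy-Weisbach: ΔP = f(L/D)(ρV²/2) = 0.01238·(2024/0.4655)·(1084·3.14²/2) = 0.01238·4348·5342 = 2.876e+05 Pa.

ΔP ≈ 287600 Pa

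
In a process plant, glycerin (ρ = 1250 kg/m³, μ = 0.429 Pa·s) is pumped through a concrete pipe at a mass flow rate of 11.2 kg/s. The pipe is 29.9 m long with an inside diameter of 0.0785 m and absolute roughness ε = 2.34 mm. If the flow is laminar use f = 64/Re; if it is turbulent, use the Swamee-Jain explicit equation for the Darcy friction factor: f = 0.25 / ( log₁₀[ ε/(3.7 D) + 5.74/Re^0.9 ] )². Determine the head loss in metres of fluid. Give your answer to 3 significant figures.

A = πD²/4 = π(0.0785)²/4 = 0.00484 m²; mean velocity V = ṁ/(ρA) = 11.2/(1250 · 0.00484) = 1.851 m/s.
Reynolds number Re = ρVD/μ = 1250 · 1.851 · 0.0785 / 0.429 = 423.4.
Re < 2300 → laminar flow, so f = 64/Re = 64/423.4 = 0.1511 (the turbulent correlation is not needed).
Darcy-Weisbach: ΔP = f(L/D)(ρV²/2) = 0.1511·(29.9/0.0785)·(1250·1.851²/2) = 0.1511·380.9·2142 = 1.233e+05 Pa.
Head loss h_f = ΔP/(ρg) = 1.233e+05/(1250·9.81) = 10.1 m.

h_f ≈ 10.1 m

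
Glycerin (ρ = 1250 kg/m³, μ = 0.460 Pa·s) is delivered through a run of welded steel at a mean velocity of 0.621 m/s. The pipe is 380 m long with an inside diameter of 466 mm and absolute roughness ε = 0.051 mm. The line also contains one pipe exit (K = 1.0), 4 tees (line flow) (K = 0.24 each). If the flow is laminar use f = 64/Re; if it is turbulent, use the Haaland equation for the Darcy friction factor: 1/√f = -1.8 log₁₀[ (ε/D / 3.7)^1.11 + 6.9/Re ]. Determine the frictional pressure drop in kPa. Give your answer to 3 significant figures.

ΔP ≈ 16.5 kPa

Reynolds number Re = ρVD/μ = 1250 · 0.621 · 0.466 / 0.46 = 786.4.
Re < 2300 → laminar flow, so f = 64/Re = 64/786.4 = 0.08139 (the turbulent correlation is not needed).
Total minor-loss coefficient ΣK = 1·1 + 4·0.24 = 1.96.
ΔP = [f·L/D + ΣK]·(ρV²/2) = [0.08139·380/0.466 + 1.96]·(1250·0.621²/2) = [66.37 + 1.96]·241 = 1.647e+04 Pa.
ΔP = 1.647e+04 Pa = 16.5 kPa.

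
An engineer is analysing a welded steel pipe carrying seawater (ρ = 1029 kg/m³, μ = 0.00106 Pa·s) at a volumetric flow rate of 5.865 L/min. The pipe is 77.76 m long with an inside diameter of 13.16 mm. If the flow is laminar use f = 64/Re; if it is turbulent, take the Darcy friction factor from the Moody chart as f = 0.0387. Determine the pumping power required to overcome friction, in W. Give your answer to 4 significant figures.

P ≈ 5.939 W

Q = 5.865 L/min = 5.865/60000 = 9.775e-05 m³/s.
Cross-sectional area A = πD²/4 = π(0.01316)²/4 = 0.000136 m²; mean velocity V = Q/A = 9.775e-05/0.000136 = 0.7186 m/s.
Reynolds number Re = ρVD/μ = 1029 · 0.7186 · 0.01316 / 0.00106 = 9181.
Re > 4000 → turbulent; use the Moody-chart value f = 0.0387.
Darcy-Weisbach: ΔP = f(L/D)(ρV²/2) = 0.0387·(77.76/0.01316)·(1029·0.7186²/2) = 0.0387·5909·265.7 = 6.076e+04 Pa.
Pumping power P = QΔP = 9.775e-05·6.076e+04 = 5.9394 W = 5.939 W.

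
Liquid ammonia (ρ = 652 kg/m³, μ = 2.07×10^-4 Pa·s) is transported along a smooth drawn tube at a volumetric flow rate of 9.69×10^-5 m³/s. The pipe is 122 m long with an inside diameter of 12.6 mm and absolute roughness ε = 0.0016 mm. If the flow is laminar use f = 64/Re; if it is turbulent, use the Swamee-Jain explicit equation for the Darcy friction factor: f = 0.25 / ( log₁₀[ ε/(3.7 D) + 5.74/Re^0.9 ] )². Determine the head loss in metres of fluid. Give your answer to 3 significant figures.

h_f ≈ 7.04 m

Cross-sectional area A = πD²/4 = π(0.0126)²/4 = 0.0001247 m²; mean velocity V = Q/A = 9.69e-05/0.0001247 = 0.7771 m/s.
Reynolds number Re = ρVD/μ = 652 · 0.7771 · 0.0126 / 0.000207 = 3.084e+04.
Re > 4000 → turbulent. Relative roughness ε/D = 1.6e-06/0.0126 = 0.000127. Swamee-Jain: f = 0.25/(log₁₀[0.000127/3.7 + 5.74/3.084e+04^0.9])² = 0.25/(log₁₀[3.43e-05 + 0.000523])² = 0.25/(-3.254)² = 0.02361.
Darcy-Weisbach: ΔP = f(L/D)(ρV²/2) = 0.02361·(122/0.0126)·(652·0.7771²/2) = 0.02361·9683·196.9 = 4.502e+04 Pa.
Head loss h_f = ΔP/(ρg) = 4.502e+04/(652·9.81) = 7.04 m.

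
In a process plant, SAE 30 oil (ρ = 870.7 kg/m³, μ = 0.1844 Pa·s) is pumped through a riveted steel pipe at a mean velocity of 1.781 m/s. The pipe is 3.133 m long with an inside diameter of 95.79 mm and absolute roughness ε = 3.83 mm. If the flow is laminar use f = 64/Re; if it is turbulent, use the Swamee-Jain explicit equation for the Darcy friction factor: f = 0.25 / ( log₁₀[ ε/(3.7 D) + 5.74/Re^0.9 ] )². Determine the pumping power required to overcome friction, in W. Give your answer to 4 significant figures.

Reynolds number Re = ρVD/μ = 870.7 · 1.781 · 0.09579 / 0.184 = 805.5.
Re < 2300 → laminar flow, so f = 64/Re = 64/805.5 = 0.07945 (the turbulent correlation is not needed).
Darcy-Weisbach: ΔP = f(L/D)(ρV²/2) = 0.07945·(3.133/0.09579)·(870.7·1.781²/2) = 0.07945·32.71·1381 = 3588 Pa.
Q = V·A = 1.781·0.007207 = 0.01283 m³/s.
Pumping power P = QΔP = 0.01283·3588 = 46.056 W = 46.06 W.

P ≈ 46.06 W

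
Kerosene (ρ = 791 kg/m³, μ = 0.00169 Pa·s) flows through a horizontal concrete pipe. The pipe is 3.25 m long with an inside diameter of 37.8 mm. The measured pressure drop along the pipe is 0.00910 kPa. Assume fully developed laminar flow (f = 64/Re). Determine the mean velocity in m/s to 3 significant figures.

For laminar flow, f = 64/Re with Re = ρVD/μ, so Darcy-Weisbach reduces to ΔP = 32μLV/D². Solving for V: V = ΔP·D²/(32μL) = 9.1·(0.0378)²/(32·0.00169·3.25) = 0.07398 m/s.
Check: Re = ρVD/μ = 791·0.07398·0.0378/0.00169 = 1309 < 2300, so the laminar assumption holds.

V ≈ 0.0740 m/s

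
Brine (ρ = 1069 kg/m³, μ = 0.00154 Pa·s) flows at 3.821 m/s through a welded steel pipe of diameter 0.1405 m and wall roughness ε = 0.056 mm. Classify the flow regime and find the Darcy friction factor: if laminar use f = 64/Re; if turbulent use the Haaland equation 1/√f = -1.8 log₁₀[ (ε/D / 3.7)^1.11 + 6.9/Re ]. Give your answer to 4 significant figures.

Re = ρVD/μ = 1069·3.821·0.1405/0.00154 = 3.727e+05.
Re > 4000 → turbulent. ε/D = 5.6e-05/0.1405 = 0.000399; Haaland: 1/√f = -1.8 log₁₀[3.94e-05 + 1.85e-05] = 7.627, so f = 0.01719.

f ≈ 0.01719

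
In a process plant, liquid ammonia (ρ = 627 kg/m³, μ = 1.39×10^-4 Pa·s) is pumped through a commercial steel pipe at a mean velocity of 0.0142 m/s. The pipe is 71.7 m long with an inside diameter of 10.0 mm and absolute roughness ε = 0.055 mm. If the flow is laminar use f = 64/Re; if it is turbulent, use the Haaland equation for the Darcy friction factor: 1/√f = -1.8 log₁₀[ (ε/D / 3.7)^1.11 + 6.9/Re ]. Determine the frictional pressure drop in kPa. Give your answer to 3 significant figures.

Reynolds number Re = ρVD/μ = 627 · 0.0142 · 0.01 / 0.000139 = 640.5.
Re < 2300 → laminar flow, so f = 64/Re = 64/640.5 = 0.09992 (the turbulent correlation is not needed).
Darcy-Weisbach: ΔP = f(L/D)(ρV²/2) = 0.09992·(71.7/0.01)·(627·0.0142²/2) = 0.09992·7170·0.06321 = 45.29 Pa.
ΔP = 45.29 Pa = 0.0453 kPa.

ΔP ≈ 0.0453 kPa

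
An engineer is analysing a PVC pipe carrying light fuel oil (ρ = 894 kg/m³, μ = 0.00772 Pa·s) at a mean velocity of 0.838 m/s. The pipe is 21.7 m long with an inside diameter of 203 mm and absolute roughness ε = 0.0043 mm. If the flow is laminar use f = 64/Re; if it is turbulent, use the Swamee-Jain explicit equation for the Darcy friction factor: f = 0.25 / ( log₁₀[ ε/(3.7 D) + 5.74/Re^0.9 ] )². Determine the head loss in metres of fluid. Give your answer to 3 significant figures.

Reynolds number Re = ρVD/μ = 894 · 0.838 · 0.203 / 0.00772 = 1.97e+04.
Re > 4000 → turbulent. Relative roughness ε/D = 4.3e-06/0.203 = 2.12e-05. Swamee-Jain: f = 0.25/(log₁₀[2.12e-05/3.7 + 5.74/1.97e+04^0.9])² = 0.25/(log₁₀[5.72e-06 + 0.000783])² = 0.25/(-3.103)² = 0.02597.
Darcy-Weisbach: ΔP = f(L/D)(ρV²/2) = 0.02597·(21.7/0.203)·(894·0.838²/2) = 0.02597·106.9·313.9 = 871.3 Pa.
Head loss h_f = ΔP/(ρg) = 871.3/(894·9.81) = 0.0993 m.

h_f ≈ 0.0993 m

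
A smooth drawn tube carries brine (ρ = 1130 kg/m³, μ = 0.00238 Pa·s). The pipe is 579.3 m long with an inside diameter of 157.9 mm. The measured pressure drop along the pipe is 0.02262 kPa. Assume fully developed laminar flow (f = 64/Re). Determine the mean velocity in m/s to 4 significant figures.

V ≈ 0.01278 m/s

For laminar flow, f = 64/Re with Re = ρVD/μ, so Darcy-Weisbach reduces to ΔP = 32μLV/D². Solving for V: V = ΔP·D²/(32μL) = 22.62·(0.1579)²/(32·0.00238·579.3) = 0.01278 m/s.
Check: Re = ρVD/μ = 1130·0.01278·0.1579/0.00238 = 958.3 < 2300, so the laminar assumption holds.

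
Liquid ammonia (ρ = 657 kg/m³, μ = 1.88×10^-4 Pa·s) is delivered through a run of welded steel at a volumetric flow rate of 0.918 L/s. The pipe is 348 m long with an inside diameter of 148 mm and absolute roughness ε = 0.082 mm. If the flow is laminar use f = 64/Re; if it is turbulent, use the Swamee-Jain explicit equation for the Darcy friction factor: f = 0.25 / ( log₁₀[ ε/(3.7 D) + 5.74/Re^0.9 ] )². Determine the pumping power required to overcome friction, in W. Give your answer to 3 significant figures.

Q = 0.918 L/s = 0.918/1000 = 0.000918 m³/s.
Cross-sectional area A = πD²/4 = π(0.148)²/4 = 0.0172 m²; mean velocity V = Q/A = 0.000918/0.0172 = 0.05336 m/s.
Reynolds number Re = ρVD/μ = 657 · 0.05336 · 0.148 / 0.000188 = 2.76e+04.
Re > 4000 → turbulent. Relative roughness ε/D = 8.2e-05/0.148 = 0.000554. Swamee-Jain: f = 0.25/(log₁₀[0.000554/3.7 + 5.74/2.76e+04^0.9])² = 0.25/(log₁₀[0.00015 + 0.000578])² = 0.25/(-3.138)² = 0.02539.
Darcy-Weisbach: ΔP = f(L/D)(ρV²/2) = 0.02539·(348/0.148)·(657·0.05336²/2) = 0.02539·2351·0.9354 = 55.84 Pa.
Pumping power P = QΔP = 0.000918·55.84 = 0.05127 W = 0.0513 W.

P ≈ 0.0513 W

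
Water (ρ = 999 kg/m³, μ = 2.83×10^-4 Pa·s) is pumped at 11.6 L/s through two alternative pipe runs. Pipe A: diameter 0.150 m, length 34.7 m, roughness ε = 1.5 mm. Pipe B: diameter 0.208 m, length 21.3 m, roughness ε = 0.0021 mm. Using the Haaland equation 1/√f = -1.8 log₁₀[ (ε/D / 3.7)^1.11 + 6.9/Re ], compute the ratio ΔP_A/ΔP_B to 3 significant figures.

ΔP_A/ΔP_B ≈ 21.4

Pipe A: V = Q/A = 0.0116/0.01767 = 0.6564 m/s; Re = 3.476e+05; ε/D = 0.01; Haaland → f = 0.03814; ΔP_A = f(L/D)(ρV²/2) = 1899 Pa.
Pipe B: V = Q/A = 0.0116/0.03398 = 0.3414 m/s; Re = 2.507e+05; ε/D = 1.01e-05; Haaland → f = 0.01491; ΔP_B = f(L/D)(ρV²/2) = 88.88 Pa.
ΔP_A/ΔP_B = 1899/88.88 = 21.4.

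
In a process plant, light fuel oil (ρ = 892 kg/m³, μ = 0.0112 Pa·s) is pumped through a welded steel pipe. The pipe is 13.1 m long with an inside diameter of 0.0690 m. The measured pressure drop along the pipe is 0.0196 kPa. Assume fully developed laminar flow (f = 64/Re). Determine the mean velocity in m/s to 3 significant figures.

For laminar flow, f = 64/Re with Re = ρVD/μ, so Darcy-Weisbach reduces to ΔP = 32μLV/D². Solving for V: V = ΔP·D²/(32μL) = 19.6·(0.069)²/(32·0.0112·13.1) = 0.01988 m/s.
Check: Re = ρVD/μ = 892·0.01988·0.069/0.0112 = 109.2 < 2300, so the laminar assumption holds.

V ≈ 0.0199 m/s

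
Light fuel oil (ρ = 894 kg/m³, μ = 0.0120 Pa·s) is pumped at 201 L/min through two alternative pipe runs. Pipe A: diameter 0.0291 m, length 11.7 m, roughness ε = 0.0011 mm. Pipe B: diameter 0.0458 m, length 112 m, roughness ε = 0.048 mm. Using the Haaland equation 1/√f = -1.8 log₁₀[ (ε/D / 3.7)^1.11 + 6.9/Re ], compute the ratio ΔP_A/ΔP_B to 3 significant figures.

ΔP_A/ΔP_B ≈ 0.862

Pipe A: V = Q/A = 0.00335/0.0006651 = 5.037 m/s; Re = 1.092e+04; ε/D = 3.78e-05; Haaland → f = 0.03019; ΔP_A = f(L/D)(ρV²/2) = 1.377e+05 Pa.
Pipe B: V = Q/A = 0.00335/0.001647 = 2.033 m/s; Re = 6938; ε/D = 0.00105; Haaland → f = 0.03535; ΔP_B = f(L/D)(ρV²/2) = 1.598e+05 Pa.
ΔP_A/ΔP_B = 1.377e+05/1.598e+05 = 0.862.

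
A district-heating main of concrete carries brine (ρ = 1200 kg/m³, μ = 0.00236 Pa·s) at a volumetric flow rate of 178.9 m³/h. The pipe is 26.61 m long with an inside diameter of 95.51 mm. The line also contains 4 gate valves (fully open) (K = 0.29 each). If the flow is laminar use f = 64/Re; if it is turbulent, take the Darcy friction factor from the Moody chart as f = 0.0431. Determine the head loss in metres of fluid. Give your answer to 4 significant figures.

Q = 178.9 m³/h = 178.9/3600 = 0.04969 m³/s.
Cross-sectional area A = πD²/4 = π(0.09551)²/4 = 0.007165 m²; mean velocity V = Q/A = 0.04969/0.007165 = 6.936 m/s.
Reynolds number Re = ρVD/μ = 1200 · 6.936 · 0.09551 / 0.00236 = 3.369e+05.
Re > 4000 → turbulent; use the Moody-chart value f = 0.0431.
Total minor-loss coefficient ΣK = 4·0.29 = 1.16.
ΔP = [f·L/D + ΣK]·(ρV²/2) = [0.0431·26.61/0.09551 + 1.16]·(1200·6.936²/2) = [12.01 + 1.16]·2.887e+04 = 3.801e+05 Pa.
Head loss h_f = ΔP/(ρg) = 3.801e+05/(1200·9.81) = 32.29 m.

h_f ≈ 32.29 m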